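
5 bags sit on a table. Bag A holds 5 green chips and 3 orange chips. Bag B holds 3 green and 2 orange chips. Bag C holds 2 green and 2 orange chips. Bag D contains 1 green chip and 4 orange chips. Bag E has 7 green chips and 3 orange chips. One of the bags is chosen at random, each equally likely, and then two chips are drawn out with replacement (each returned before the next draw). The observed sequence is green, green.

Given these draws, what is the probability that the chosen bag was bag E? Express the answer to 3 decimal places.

The likelihood of the observed sequence under each hypothesis: P(data | bag A) = (5/8)(5/8) = 0.39062; P(data | bag B) = (3/5)(3/5) = 0.36; P(data | bag C) = (2/4)(2/4) = 0.25; P(data | bag D) = (1/5)(1/5) = 0.04; P(data | bag E) = (7/10)(7/10) = 0.49.
Multiplying each by its prior: 1/5 · 0.39062 = 0.078125, 1/5 · 0.36 = 0.072, 1/5 · 0.25 = 0.05, 1/5 · 0.04 = 0.008, 1/5 · 0.49 = 0.098; with total 0.30612.
Hence P(bag E | data) = (0.098) / (0.30612) = 0.32013.

0.320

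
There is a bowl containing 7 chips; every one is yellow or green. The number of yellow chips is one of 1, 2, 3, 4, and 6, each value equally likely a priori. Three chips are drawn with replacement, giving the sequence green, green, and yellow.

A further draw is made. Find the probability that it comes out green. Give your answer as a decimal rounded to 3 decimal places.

Compute the likelihood of the observed sequence for each case: P(data | r = 1) = (6/7)(6/7)(1/7) = 0.10496; P(data | r = 2) = (5/7)(5/7)(2/7) = 0.14577; P(data | r = 3) = (4/7)(4/7)(3/7) = 0.13994; P(data | r = 4) = (3/7)(3/7)(4/7) = 0.10496; P(data | r = 6) = (1/7)(1/7)(6/7) = 0.017493.
Multiplying each by its prior: 1/5 · 0.10496 = 0.020991, 1/5 · 0.14577 = 0.029155, 1/5 · 0.13994 = 0.027988, 1/5 · 0.10496 = 0.020991, 1/5 · 0.017493 = 0.0034985; summing to 0.10262.
The posterior is then P(r = 1 | data) = 0.20455, P(r = 2 | data) = 0.28409, P(r = 3 | data) = 0.27273, P(r = 4 | data) = 0.20455, P(r = 6 | data) = 0.034091.
So P(green next | data) = Σ P(green next | H) P(H | data) = (6/7)(0.20455) + (5/7)(0.28409) + (4/7)(0.27273) + (3/7)(0.20455) + (1/7)(0.034091) = 0.62662.

0.627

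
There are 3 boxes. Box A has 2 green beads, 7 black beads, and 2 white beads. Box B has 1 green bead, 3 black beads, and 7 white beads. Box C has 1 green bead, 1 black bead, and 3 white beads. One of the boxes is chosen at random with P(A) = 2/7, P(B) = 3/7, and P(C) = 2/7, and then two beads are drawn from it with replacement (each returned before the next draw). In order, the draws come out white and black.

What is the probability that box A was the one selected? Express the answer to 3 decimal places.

0.233

Compute the likelihood of the observed sequence for each case: P(data | box A) = (2/11)(7/11) = 0.1157; P(data | box B) = (7/11)(3/11) = 0.17355; P(data | box C) = (3/5)(1/5) = 0.12.
Weighting by the prior gives 2/7 · 0.1157 = 0.033058, 3/7 · 0.17355 = 0.07438, 2/7 · 0.12 = 0.034286; these sum to 0.14172.
Hence P(box A | data) = (0.033058) / (0.14172) = 0.23326.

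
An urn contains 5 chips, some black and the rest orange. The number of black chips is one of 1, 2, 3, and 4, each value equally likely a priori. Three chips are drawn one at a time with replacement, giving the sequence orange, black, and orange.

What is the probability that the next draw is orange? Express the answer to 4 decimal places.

Compute the likelihood of the observed sequence for each case: P(data | r = 1) = (4/5)(1/5)(4/5) = 16/125; P(data | r = 2) = (3/5)(2/5)(3/5) = 18/125; P(data | r = 3) = (2/5)(3/5)(2/5) = 12/125; P(data | r = 4) = (1/5)(4/5)(1/5) = 4/125.
Weighting by the prior gives 1/4 · 16/125 = 4/125, 1/4 · 18/125 = 9/250, 1/4 · 12/125 = 3/125, 1/4 · 4/125 = 1/125; with total 1/10.
Dividing through by the total gives posterior P(r = 1 | data) = 8/25, P(r = 2 | data) = 9/25, P(r = 3 | data) = 6/25, P(r = 4 | data) = 2/25.
So P(orange next | data) = Σ P(orange next | H) P(H | data) = (4/5)(8/25) + (3/5)(9/25) + (2/5)(6/25) + (1/5)(2/25) = 73/125.

0.5840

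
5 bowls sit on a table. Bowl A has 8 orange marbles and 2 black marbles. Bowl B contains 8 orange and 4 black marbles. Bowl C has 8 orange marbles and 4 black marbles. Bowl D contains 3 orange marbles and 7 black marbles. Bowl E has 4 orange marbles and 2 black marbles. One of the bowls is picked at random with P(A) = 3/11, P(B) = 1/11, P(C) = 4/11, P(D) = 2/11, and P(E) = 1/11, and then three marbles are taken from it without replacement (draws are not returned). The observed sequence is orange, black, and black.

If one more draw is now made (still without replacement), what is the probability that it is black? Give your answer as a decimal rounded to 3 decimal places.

0.391

Under each hypothesis, the probability of the observed sequence is: P(data | bowl A) = (8/10)(2/9)(1/8) = 0.022222; P(data | bowl B) = (8/12)(4/11)(3/10) = 0.072727; P(data | bowl C) = (8/12)(4/11)(3/10) = 0.072727; P(data | bowl D) = (3/10)(7/9)(6/8) = 0.175; P(data | bowl E) = (4/6)(2/5)(1/4) = 0.066667.
The prior-weighted likelihoods are 3/11 · 0.022222 = 0.0060606, 1/11 · 0.072727 = 0.0066116, 4/11 · 0.072727 = 0.026446, 2/11 · 0.175 = 0.031818, 1/11 · 0.066667 = 0.0060606; these sum to 0.076997.
Dividing through by the total gives posterior P(bowl A | data) = 0.078712, P(bowl B | data) = 0.085868, P(bowl C | data) = 0.34347, P(bowl D | data) = 0.41324, P(bowl E | data) = 0.078712.
The predictive probability is P(black next | data) = (0)(0.078712) + (2/9)(0.085868) + (2/9)(0.34347) + (5/7)(0.41324) + (0)(0.078712) = 0.39058.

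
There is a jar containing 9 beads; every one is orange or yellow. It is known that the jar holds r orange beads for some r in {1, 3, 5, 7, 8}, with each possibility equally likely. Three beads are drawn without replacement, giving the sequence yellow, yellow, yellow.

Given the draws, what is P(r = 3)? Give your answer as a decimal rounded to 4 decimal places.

The likelihood of the observed sequence under each hypothesis: P(data | r = 1) = (8/9)(7/8)(6/7) = 2/3; P(data | r = 3) = (6/9)(5/8)(4/7) = 5/21; P(data | r = 5) = (4/9)(3/8)(2/7) = 1/21; P(data | r = 7) = (2/9)(1/8)(0/7) = 0; P(data | r = 8) = (1/9)(0/8) = 0.
Weighting by the prior gives 1/5 · 2/3 = 2/15, 1/5 · 5/21 = 1/21, 1/5 · 1/21 = 1/105, 1/5 · 0 = 0, 1/5 · 0 = 0; with total 4/21.
By Bayes' rule, P(r = 3 | data) = (1/21) / (4/21) = 1/4.

0.2500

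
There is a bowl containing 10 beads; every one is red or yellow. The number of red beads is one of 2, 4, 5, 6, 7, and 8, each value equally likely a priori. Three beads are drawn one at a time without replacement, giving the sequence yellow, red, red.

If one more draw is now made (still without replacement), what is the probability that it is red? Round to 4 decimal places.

For each hypothesis, P(data | H) works out to: P(data | r = 2) = (8/10)(2/9)(1/8) = 1/45; P(data | r = 4) = (6/10)(4/9)(3/8) = 1/10; P(data | r = 5) = (5/10)(5/9)(4/8) = 5/36; P(data | r = 6) = (4/10)(6/9)(5/8) = 1/6; P(data | r = 7) = (3/10)(7/9)(6/8) = 7/40; P(data | r = 8) = (2/10)(8/9)(7/8) = 7/45.
Weighting by the prior gives 1/6 · 1/45 = 1/270, 1/6 · 1/10 = 1/60, 1/6 · 5/36 = 5/216, 1/6 · 1/6 = 1/36, 1/6 · 7/40 = 7/240, 1/6 · 7/45 = 7/270; summing to 91/720.
Normalising, the posterior is P(r = 2 | data) = 8/273, P(r = 4 | data) = 12/91, P(r = 5 | data) = 50/273, P(r = 6 | data) = 20/91, P(r = 7 | data) = 3/13, P(r = 8 | data) = 8/39.
So P(red next | data) = Σ P(red next | H) P(H | data) = (0)(8/273) + (2/7)(12/91) + (3/7)(50/273) + (4/7)(20/91) + (5/7)(3/13) + (6/7)(8/39) = 53/91.

0.5824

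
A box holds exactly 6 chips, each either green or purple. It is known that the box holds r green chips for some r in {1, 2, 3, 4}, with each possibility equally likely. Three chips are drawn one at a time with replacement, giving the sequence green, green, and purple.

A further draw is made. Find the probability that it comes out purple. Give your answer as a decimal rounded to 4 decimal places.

The likelihood of the observed sequence under each hypothesis: P(data | r = 1) = (1/6)(1/6)(5/6) = 5/216; P(data | r = 2) = (2/6)(2/6)(4/6) = 2/27; P(data | r = 3) = (3/6)(3/6)(3/6) = 1/8; P(data | r = 4) = (4/6)(4/6)(2/6) = 4/27.
Multiplying each by its prior: 1/4 · 5/216 = 5/864, 1/4 · 2/27 = 1/54, 1/4 · 1/8 = 1/32, 1/4 · 4/27 = 1/27; these sum to 5/54.
The posterior is then P(r = 1 | data) = 1/16, P(r = 2 | data) = 1/5, P(r = 3 | data) = 27/80, P(r = 4 | data) = 2/5.
So P(purple next | data) = Σ P(purple next | H) P(H | data) = (5/6)(1/16) + (2/3)(1/5) + (1/2)(27/80) + (1/3)(2/5) = 39/80.

0.4875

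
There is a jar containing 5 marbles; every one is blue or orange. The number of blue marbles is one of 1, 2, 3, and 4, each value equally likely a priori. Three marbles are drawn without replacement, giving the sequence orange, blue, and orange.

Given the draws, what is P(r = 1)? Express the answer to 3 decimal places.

0.400

The likelihood of the observed sequence under each hypothesis: P(data | r = 1) = (4/5)(1/4)(3/3) = 1/5; P(data | r = 2) = (3/5)(2/4)(2/3) = 1/5; P(data | r = 3) = (2/5)(3/4)(1/3) = 1/10; P(data | r = 4) = (1/5)(4/4)(0/3) = 0.
The prior-weighted likelihoods are 1/4 · 1/5 = 1/20, 1/4 · 1/5 = 1/20, 1/4 · 1/10 = 1/40, 1/4 · 0 = 0; summing to 1/8.
Hence P(r = 1 | data) = (1/20) / (1/8) = 2/5.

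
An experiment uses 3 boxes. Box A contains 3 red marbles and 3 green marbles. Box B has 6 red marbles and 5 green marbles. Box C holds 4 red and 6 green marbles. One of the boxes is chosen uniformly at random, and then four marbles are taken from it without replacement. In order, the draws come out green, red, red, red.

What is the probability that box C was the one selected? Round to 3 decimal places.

Under each hypothesis, the probability of the observed sequence is: P(data | box A) = (3/6)(3/5)(2/4)(1/3) = 0.05; P(data | box B) = (5/11)(6/10)(5/9)(4/8) = 0.075758; P(data | box C) = (6/10)(4/9)(3/8)(2/7) = 0.028571.
Multiplying each by its prior: 1/3 · 0.05 = 0.016667, 1/3 · 0.075758 = 0.025253, 1/3 · 0.028571 = 0.0095238; summing to 0.051443.
Hence P(box C | data) = (0.0095238) / (0.051443) = 0.18513.

0.185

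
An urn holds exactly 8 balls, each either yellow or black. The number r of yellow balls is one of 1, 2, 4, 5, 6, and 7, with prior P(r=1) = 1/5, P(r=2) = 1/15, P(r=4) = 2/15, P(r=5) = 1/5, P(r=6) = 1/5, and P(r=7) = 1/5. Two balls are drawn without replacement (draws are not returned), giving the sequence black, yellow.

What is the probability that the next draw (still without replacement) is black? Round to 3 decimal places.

0.407

Compute the likelihood of the observed sequence for each case: P(data | r = 1) = (7/8)(1/7) = 1/8; P(data | r = 2) = (6/8)(2/7) = 3/14; P(data | r = 4) = (4/8)(4/7) = 2/7; P(data | r = 5) = (3/8)(5/7) = 15/56; P(data | r = 6) = (2/8)(6/7) = 3/14; P(data | r = 7) = (1/8)(7/7) = 1/8.
The prior-weighted likelihoods are 1/5 · 1/8 = 1/40, 1/15 · 3/14 = 1/70, 2/15 · 2/7 = 4/105, 1/5 · 15/56 = 3/56, 1/5 · 3/14 = 3/70, 1/5 · 1/8 = 1/40; summing to 167/840.
The posterior is then P(r = 1 | data) = 21/167, P(r = 2 | data) = 12/167, P(r = 4 | data) = 32/167, P(r = 5 | data) = 45/167, P(r = 6 | data) = 36/167, P(r = 7 | data) = 21/167.
The predictive probability is P(black next | data) = (1)(21/167) + (5/6)(12/167) + (1/2)(32/167) + (1/3)(45/167) + (1/6)(36/167) + (0)(21/167) = 68/167.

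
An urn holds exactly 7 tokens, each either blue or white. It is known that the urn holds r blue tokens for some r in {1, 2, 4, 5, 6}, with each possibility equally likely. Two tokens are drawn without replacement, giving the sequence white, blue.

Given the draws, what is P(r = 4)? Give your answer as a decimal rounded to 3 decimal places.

For each hypothesis, P(data | H) works out to: P(data | r = 1) = (6/7)(1/6) = 1/7; P(data | r = 2) = (5/7)(2/6) = 5/21; P(data | r = 4) = (3/7)(4/6) = 2/7; P(data | r = 5) = (2/7)(5/6) = 5/21; P(data | r = 6) = (1/7)(6/6) = 1/7.
Multiplying each by its prior: 1/5 · 1/7 = 1/35, 1/5 · 5/21 = 1/21, 1/5 · 2/7 = 2/35, 1/5 · 5/21 = 1/21, 1/5 · 1/7 = 1/35; with total 22/105.
By Bayes' rule, P(r = 4 | data) = (2/35) / (22/105) = 3/11.

0.273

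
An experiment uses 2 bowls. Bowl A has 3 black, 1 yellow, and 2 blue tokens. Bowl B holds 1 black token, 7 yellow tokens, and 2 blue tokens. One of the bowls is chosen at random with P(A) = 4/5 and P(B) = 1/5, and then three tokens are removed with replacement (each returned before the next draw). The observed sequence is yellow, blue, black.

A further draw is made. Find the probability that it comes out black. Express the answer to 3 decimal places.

0.455

For each hypothesis, P(data | H) works out to: P(data | bowl A) = (1/6)(2/6)(3/6) = 0.027778; P(data | bowl B) = (7/10)(2/10)(1/10) = 0.014.
The prior-weighted likelihoods are 4/5 · 0.027778 = 0.022222, 1/5 · 0.014 = 0.0028; summing to 0.025022.
Normalising, the posterior is P(bowl A | data) = 0.8881, P(bowl B | data) = 0.1119.
So P(black next | data) = Σ P(black next | H) P(H | data) = (1/2)(0.8881) + (1/10)(0.1119) = 0.45524.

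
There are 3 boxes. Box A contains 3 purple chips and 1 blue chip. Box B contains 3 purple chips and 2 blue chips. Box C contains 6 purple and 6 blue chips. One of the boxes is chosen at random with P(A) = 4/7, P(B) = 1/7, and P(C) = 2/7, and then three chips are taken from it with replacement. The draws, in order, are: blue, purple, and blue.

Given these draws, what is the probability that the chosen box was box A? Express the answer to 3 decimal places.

0.351

Compute the likelihood of the observed sequence for each case: P(data | box A) = (1/4)(3/4)(1/4) = 0.046875; P(data | box B) = (2/5)(3/5)(2/5) = 0.096; P(data | box C) = (6/12)(6/12)(6/12) = 0.125.
Multiplying each by its prior: 4/7 · 0.046875 = 0.026786, 1/7 · 0.096 = 0.013714, 2/7 · 0.125 = 0.035714; these sum to 0.076214.
So P(box A | data) = (0.026786) / (0.076214) = 0.35145.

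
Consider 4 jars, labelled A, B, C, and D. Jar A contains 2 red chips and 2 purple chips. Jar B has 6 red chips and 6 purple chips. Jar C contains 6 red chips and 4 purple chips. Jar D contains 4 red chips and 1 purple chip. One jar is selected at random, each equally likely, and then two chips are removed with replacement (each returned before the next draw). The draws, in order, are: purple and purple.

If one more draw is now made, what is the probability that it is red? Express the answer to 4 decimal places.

0.5400

Compute the likelihood of the observed sequence for each case: P(data | jar A) = (2/4)(2/4) = 1/4; P(data | jar B) = (6/12)(6/12) = 1/4; P(data | jar C) = (4/10)(4/10) = 4/25; P(data | jar D) = (1/5)(1/5) = 1/25.
Multiplying each by its prior: 1/4 · 1/4 = 1/16, 1/4 · 1/4 = 1/16, 1/4 · 4/25 = 1/25, 1/4 · 1/25 = 1/100; with total 7/40.
The posterior is then P(jar A | data) = 5/14, P(jar B | data) = 5/14, P(jar C | data) = 8/35, P(jar D | data) = 2/35.
So P(red next | data) = Σ P(red next | H) P(H | data) = (1/2)(5/14) + (1/2)(5/14) + (3/5)(8/35) + (4/5)(2/35) = 27/50.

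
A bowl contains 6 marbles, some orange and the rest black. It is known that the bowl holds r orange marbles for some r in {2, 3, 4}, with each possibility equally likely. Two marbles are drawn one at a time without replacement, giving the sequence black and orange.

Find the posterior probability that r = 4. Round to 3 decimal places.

0.320

Under each hypothesis, the probability of the observed sequence is: P(data | r = 2) = (4/6)(2/5) = 4/15; P(data | r = 3) = (3/6)(3/5) = 3/10; P(data | r = 4) = (2/6)(4/5) = 4/15.
Multiplying each by its prior: 1/3 · 4/15 = 4/45, 1/3 · 3/10 = 1/10, 1/3 · 4/15 = 4/45; with total 5/18.
By Bayes' rule, P(r = 4 | data) = (4/45) / (5/18) = 8/25.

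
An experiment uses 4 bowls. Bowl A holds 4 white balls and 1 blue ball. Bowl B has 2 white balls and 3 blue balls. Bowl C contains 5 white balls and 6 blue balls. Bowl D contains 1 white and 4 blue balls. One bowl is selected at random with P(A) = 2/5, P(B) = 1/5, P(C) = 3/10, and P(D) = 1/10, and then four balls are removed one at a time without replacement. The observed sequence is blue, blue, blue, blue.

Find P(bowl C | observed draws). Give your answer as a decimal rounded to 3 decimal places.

0.405

For each hypothesis, P(data | H) works out to: P(data | bowl A) = (1/5)(0/4) = 0; P(data | bowl B) = (3/5)(2/4)(1/3)(0/2) = 0; P(data | bowl C) = (6/11)(5/10)(4/9)(3/8) = 0.045455; P(data | bowl D) = (4/5)(3/4)(2/3)(1/2) = 0.2.
The prior-weighted likelihoods are 2/5 · 0 = 0, 1/5 · 0 = 0, 3/10 · 0.045455 = 0.013636, 1/10 · 0.2 = 0.02; with total 0.033636.
So P(bowl C | data) = (0.013636) / (0.033636) = 0.40541.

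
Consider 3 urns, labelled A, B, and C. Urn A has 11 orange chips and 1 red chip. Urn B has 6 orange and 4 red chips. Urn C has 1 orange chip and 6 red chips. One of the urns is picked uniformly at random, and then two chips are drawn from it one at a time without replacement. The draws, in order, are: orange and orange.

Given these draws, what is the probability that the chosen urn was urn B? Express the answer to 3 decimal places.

0.286

The likelihood of the observed sequence under each hypothesis: P(data | urn A) = (11/12)(10/11) = 5/6; P(data | urn B) = (6/10)(5/9) = 1/3; P(data | urn C) = (1/7)(0/6) = 0.
Multiplying each by its prior: 1/3 · 5/6 = 5/18, 1/3 · 1/3 = 1/9, 1/3 · 0 = 0; summing to 7/18.
Therefore the posterior P(urn B | data) = (1/9) / (7/18) = 2/7.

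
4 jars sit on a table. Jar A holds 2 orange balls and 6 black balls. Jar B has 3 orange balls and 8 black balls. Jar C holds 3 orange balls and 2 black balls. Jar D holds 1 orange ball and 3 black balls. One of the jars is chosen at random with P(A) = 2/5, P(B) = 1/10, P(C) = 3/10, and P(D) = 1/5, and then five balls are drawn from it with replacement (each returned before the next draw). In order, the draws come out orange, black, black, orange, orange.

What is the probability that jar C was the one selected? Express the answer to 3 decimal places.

The likelihood of the observed sequence under each hypothesis: P(data | jar A) = (2/8)(6/8)(6/8)(2/8)(2/8) = 0.0087891; P(data | jar B) = (3/11)(8/11)(8/11)(3/11)(3/11) = 0.01073; P(data | jar C) = (3/5)(2/5)(2/5)(3/5)(3/5) = 0.03456; P(data | jar D) = (1/4)(3/4)(3/4)(1/4)(1/4) = 0.0087891.
Weighting by the prior gives 2/5 · 0.0087891 = 0.0035156, 1/10 · 0.01073 = 0.001073, 3/10 · 0.03456 = 0.010368, 1/5 · 0.0087891 = 0.0017578; with total 0.016714.
So P(jar C | data) = (0.010368) / (0.016714) = 0.6203.

0.620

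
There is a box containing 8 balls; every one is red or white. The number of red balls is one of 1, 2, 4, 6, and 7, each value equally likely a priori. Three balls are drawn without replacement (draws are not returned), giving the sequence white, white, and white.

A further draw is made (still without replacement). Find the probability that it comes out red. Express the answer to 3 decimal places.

Compute the likelihood of the observed sequence for each case: P(data | r = 1) = (7/8)(6/7)(5/6) = 5/8; P(data | r = 2) = (6/8)(5/7)(4/6) = 5/14; P(data | r = 4) = (4/8)(3/7)(2/6) = 1/14; P(data | r = 6) = (2/8)(1/7)(0/6) = 0; P(data | r = 7) = (1/8)(0/7) = 0.
Weighting by the prior gives 1/5 · 5/8 = 1/8, 1/5 · 5/14 = 1/14, 1/5 · 1/14 = 1/70, 1/5 · 0 = 0, 1/5 · 0 = 0; with total 59/280.
Dividing through by the total gives posterior P(r = 1 | data) = 35/59, P(r = 2 | data) = 20/59, P(r = 4 | data) = 4/59, P(r = 6 | data) = 0, P(r = 7 | data) = 0.
The predictive probability is P(red next | data) = (1/5)(35/59) + (2/5)(20/59) + (4/5)(4/59) = 91/295.

0.308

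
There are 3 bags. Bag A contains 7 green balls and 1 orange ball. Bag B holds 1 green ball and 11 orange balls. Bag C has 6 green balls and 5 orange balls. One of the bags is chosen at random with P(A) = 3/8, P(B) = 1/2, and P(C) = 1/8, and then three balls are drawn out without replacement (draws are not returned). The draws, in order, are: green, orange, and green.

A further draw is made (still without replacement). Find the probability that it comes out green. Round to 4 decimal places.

0.8561

For each hypothesis, P(data | H) works out to: P(data | bag A) = (7/8)(1/7)(6/6) = 0.125; P(data | bag B) = (1/12)(11/11)(0/10) = 0; P(data | bag C) = (6/11)(5/10)(5/9) = 0.15152.
Weighting by the prior gives 3/8 · 0.125 = 0.046875, 1/2 · 0 = 0, 1/8 · 0.15152 = 0.018939; with total 0.065814.
Normalising, the posterior is P(bag A | data) = 0.71223, P(bag B | data) = 0, P(bag C | data) = 0.28777.
So P(green next | data) = Σ P(green next | H) P(H | data) = (1)(0.71223) + (1/2)(0.28777) = 0.85612.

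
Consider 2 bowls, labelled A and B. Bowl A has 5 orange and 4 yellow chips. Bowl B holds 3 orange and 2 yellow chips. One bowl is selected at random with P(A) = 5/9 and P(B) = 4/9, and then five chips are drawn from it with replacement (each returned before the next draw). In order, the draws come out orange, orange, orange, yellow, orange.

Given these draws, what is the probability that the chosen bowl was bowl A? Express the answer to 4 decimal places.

Compute the likelihood of the observed sequence for each case: P(data | bowl A) = (5/9)(5/9)(5/9)(4/9)(5/9) = 0.042338; P(data | bowl B) = (3/5)(3/5)(3/5)(2/5)(3/5) = 0.05184.
Weighting by the prior gives 5/9 · 0.042338 = 0.023521, 4/9 · 0.05184 = 0.02304; with total 0.046561.
Therefore the posterior P(bowl A | data) = (0.023521) / (0.046561) = 0.50516.

0.5052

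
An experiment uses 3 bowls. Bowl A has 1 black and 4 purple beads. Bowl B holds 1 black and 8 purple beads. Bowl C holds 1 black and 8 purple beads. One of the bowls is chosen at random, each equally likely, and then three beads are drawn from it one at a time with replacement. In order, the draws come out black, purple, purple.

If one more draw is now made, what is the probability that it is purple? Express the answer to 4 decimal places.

0.8514

For each hypothesis, P(data | H) works out to: P(data | bowl A) = (1/5)(4/5)(4/5) = 0.128; P(data | bowl B) = (1/9)(8/9)(8/9) = 0.087791; P(data | bowl C) = (1/9)(8/9)(8/9) = 0.087791.
Weighting by the prior gives 1/3 · 0.128 = 0.042667, 1/3 · 0.087791 = 0.029264, 1/3 · 0.087791 = 0.029264; summing to 0.10119.
Dividing through by the total gives posterior P(bowl A | data) = 0.42163, P(bowl B | data) = 0.28918, P(bowl C | data) = 0.28918.
Averaging over the posterior, P(purple next | data) = (4/5)(0.42163) + (8/9)(0.28918) + (8/9)(0.28918) = 0.85141.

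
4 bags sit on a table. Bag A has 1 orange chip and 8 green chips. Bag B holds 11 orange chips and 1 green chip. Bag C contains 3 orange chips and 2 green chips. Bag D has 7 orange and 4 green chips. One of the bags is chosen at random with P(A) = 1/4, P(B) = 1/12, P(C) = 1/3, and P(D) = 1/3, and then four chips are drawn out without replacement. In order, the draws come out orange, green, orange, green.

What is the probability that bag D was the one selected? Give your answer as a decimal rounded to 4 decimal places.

0.3889

Compute the likelihood of the observed sequence for each case: P(data | bag A) = (1/9)(8/8)(0/7) = 0; P(data | bag B) = (11/12)(1/11)(10/10)(0/9) = 0; P(data | bag C) = (3/5)(2/4)(2/3)(1/2) = 1/10; P(data | bag D) = (7/11)(4/10)(6/9)(3/8) = 7/110.
The prior-weighted likelihoods are 1/4 · 0 = 0, 1/12 · 0 = 0, 1/3 · 1/10 = 1/30, 1/3 · 7/110 = 7/330; summing to 3/55.
Therefore the posterior P(bag D | data) = (7/330) / (3/55) = 7/18.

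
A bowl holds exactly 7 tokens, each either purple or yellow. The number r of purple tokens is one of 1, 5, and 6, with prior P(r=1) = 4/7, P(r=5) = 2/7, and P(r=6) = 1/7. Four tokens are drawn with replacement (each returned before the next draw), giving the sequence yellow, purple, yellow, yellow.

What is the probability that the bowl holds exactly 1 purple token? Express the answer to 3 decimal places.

0.909

Under each hypothesis, the probability of the observed sequence is: P(data | r = 1) = (6/7)(1/7)(6/7)(6/7) = 0.089963; P(data | r = 5) = (2/7)(5/7)(2/7)(2/7) = 0.01666; P(data | r = 6) = (1/7)(6/7)(1/7)(1/7) = 0.002499.
The prior-weighted likelihoods are 4/7 · 0.089963 = 0.051407, 2/7 · 0.01666 = 0.0047599, 1/7 · 0.002499 = 0.00035699; summing to 0.056524.
Therefore the posterior P(r = 1 | data) = (0.051407) / (0.056524) = 0.90947.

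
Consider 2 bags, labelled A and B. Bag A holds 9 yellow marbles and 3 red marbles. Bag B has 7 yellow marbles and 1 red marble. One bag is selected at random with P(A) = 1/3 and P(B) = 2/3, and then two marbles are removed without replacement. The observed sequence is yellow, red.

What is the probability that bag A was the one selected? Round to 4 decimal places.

Compute the likelihood of the observed sequence for each case: P(data | bag A) = (9/12)(3/11) = 9/44; P(data | bag B) = (7/8)(1/7) = 1/8.
Multiplying each by its prior: 1/3 · 9/44 = 3/44, 2/3 · 1/8 = 1/12; these sum to 5/33.
By Bayes' rule, P(bag A | data) = (3/44) / (5/33) = 9/20.

0.4500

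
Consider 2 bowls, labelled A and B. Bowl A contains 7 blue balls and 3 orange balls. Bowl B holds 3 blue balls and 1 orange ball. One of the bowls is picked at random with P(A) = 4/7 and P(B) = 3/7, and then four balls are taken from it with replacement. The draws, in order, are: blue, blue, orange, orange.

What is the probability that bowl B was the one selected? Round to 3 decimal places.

0.374

Compute the likelihood of the observed sequence for each case: P(data | bowl A) = (7/10)(7/10)(3/10)(3/10) = 0.0441; P(data | bowl B) = (3/4)(3/4)(1/4)(1/4) = 0.035156.
Multiplying each by its prior: 4/7 · 0.0441 = 0.0252, 3/7 · 0.035156 = 0.015067; these sum to 0.040267.
Therefore the posterior P(bowl B | data) = (0.015067) / (0.040267) = 0.37418.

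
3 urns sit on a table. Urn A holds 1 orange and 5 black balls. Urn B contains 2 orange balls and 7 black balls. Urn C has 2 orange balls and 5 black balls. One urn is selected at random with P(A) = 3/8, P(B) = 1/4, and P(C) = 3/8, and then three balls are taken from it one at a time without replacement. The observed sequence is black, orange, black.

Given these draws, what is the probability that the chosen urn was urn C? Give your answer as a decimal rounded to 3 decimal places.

Compute the likelihood of the observed sequence for each case: P(data | urn A) = (5/6)(1/5)(4/4) = 1/6; P(data | urn B) = (7/9)(2/8)(6/7) = 1/6; P(data | urn C) = (5/7)(2/6)(4/5) = 4/21.
Weighting by the prior gives 3/8 · 1/6 = 1/16, 1/4 · 1/6 = 1/24, 3/8 · 4/21 = 1/14; summing to 59/336.
Hence P(urn C | data) = (1/14) / (59/336) = 24/59.

0.407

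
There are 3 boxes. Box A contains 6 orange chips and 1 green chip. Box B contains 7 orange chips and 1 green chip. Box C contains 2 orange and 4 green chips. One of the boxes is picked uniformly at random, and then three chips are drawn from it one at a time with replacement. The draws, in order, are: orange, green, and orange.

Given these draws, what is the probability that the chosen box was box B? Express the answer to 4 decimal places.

Compute the likelihood of the observed sequence for each case: P(data | box A) = (6/7)(1/7)(6/7) = 0.10496; P(data | box B) = (7/8)(1/8)(7/8) = 0.095703; P(data | box C) = (2/6)(4/6)(2/6) = 0.074074.
The prior-weighted likelihoods are 1/3 · 0.10496 = 0.034985, 1/3 · 0.095703 = 0.031901, 1/3 · 0.074074 = 0.024691; summing to 0.091578.
Hence P(box B | data) = (0.031901) / (0.091578) = 0.34835.

0.3483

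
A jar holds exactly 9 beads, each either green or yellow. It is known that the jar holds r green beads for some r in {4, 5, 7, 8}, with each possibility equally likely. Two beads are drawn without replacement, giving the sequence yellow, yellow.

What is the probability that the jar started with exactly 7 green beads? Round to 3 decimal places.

0.059

The likelihood of the observed sequence under each hypothesis: P(data | r = 4) = (5/9)(4/8) = 5/18; P(data | r = 5) = (4/9)(3/8) = 1/6; P(data | r = 7) = (2/9)(1/8) = 1/36; P(data | r = 8) = (1/9)(0/8) = 0.
Multiplying each by its prior: 1/4 · 5/18 = 5/72, 1/4 · 1/6 = 1/24, 1/4 · 1/36 = 1/144, 1/4 · 0 = 0; summing to 17/144.
Hence P(r = 7 | data) = (1/144) / (17/144) = 1/17.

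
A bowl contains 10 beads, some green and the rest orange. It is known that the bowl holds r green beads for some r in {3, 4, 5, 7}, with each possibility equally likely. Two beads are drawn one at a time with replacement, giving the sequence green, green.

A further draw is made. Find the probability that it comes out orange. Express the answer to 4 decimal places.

0.4354

For each hypothesis, P(data | H) works out to: P(data | r = 3) = (3/10)(3/10) = 9/100; P(data | r = 4) = (4/10)(4/10) = 4/25; P(data | r = 5) = (5/10)(5/10) = 1/4; P(data | r = 7) = (7/10)(7/10) = 49/100.
The prior-weighted likelihoods are 1/4 · 9/100 = 9/400, 1/4 · 4/25 = 1/25, 1/4 · 1/4 = 1/16, 1/4 · 49/100 = 49/400; these sum to 99/400.
Normalising, the posterior is P(r = 3 | data) = 1/11, P(r = 4 | data) = 16/99, P(r = 5 | data) = 25/99, P(r = 7 | data) = 49/99.
The predictive probability is P(orange next | data) = (7/10)(1/11) + (3/5)(16/99) + (1/2)(25/99) + (3/10)(49/99) = 431/990.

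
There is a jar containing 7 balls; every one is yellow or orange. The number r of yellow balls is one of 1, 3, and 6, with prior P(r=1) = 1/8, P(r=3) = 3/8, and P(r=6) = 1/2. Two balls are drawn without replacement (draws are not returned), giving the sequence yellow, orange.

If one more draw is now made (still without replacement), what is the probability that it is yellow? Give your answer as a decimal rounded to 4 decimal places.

0.5818

For each hypothesis, P(data | H) works out to: P(data | r = 1) = (1/7)(6/6) = 1/7; P(data | r = 3) = (3/7)(4/6) = 2/7; P(data | r = 6) = (6/7)(1/6) = 1/7.
Weighting by the prior gives 1/8 · 1/7 = 1/56, 3/8 · 2/7 = 3/28, 1/2 · 1/7 = 1/14; these sum to 11/56.
Dividing through by the total gives posterior P(r = 1 | data) = 1/11, P(r = 3 | data) = 6/11, P(r = 6 | data) = 4/11.
Averaging over the posterior, P(yellow next | data) = (0)(1/11) + (2/5)(6/11) + (1)(4/11) = 32/55.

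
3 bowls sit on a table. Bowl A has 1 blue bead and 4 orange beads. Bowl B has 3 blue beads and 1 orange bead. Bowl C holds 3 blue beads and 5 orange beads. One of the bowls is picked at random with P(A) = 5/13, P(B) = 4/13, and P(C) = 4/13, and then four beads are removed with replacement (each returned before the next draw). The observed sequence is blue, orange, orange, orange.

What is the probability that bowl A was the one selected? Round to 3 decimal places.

For each hypothesis, P(data | H) works out to: P(data | bowl A) = (1/5)(4/5)(4/5)(4/5) = 0.1024; P(data | bowl B) = (3/4)(1/4)(1/4)(1/4) = 0.011719; P(data | bowl C) = (3/8)(5/8)(5/8)(5/8) = 0.091553.
The prior-weighted likelihoods are 5/13 · 0.1024 = 0.039385, 4/13 · 0.011719 = 0.0036058, 4/13 · 0.091553 = 0.02817; these sum to 0.07116.
By Bayes' rule, P(bowl A | data) = (0.039385) / (0.07116) = 0.55346.

0.553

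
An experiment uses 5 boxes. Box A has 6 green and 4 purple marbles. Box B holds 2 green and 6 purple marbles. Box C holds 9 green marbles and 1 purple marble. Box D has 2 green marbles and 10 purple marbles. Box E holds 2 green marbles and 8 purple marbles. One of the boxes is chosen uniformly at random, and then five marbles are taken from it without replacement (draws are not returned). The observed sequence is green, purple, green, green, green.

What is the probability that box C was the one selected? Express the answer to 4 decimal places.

0.6774

Under each hypothesis, the probability of the observed sequence is: P(data | box A) = (6/10)(4/9)(5/8)(4/7)(3/6) = 0.047619; P(data | box B) = (2/8)(6/7)(1/6)(0/5) = 0; P(data | box C) = (9/10)(1/9)(8/8)(7/7)(6/6) = 0.1; P(data | box D) = (2/12)(10/11)(1/10)(0/9) = 0; P(data | box E) = (2/10)(8/9)(1/8)(0/7) = 0.
Multiplying each by its prior: 1/5 · 0.047619 = 0.0095238, 1/5 · 0 = 0, 1/5 · 0.1 = 0.02, 1/5 · 0 = 0, 1/5 · 0 = 0; with total 0.029524.
By Bayes' rule, P(box C | data) = (0.02) / (0.029524) = 0.67742.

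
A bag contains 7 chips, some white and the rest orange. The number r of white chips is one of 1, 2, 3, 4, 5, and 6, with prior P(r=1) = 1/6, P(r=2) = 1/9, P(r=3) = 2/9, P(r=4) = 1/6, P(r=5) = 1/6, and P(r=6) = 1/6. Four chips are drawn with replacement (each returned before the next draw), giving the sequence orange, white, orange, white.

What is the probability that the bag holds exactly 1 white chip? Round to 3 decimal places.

0.063

The likelihood of the observed sequence under each hypothesis: P(data | r = 1) = (6/7)(1/7)(6/7)(1/7) = 0.014994; P(data | r = 2) = (5/7)(2/7)(5/7)(2/7) = 0.041649; P(data | r = 3) = (4/7)(3/7)(4/7)(3/7) = 0.059975; P(data | r = 4) = (3/7)(4/7)(3/7)(4/7) = 0.059975; P(data | r = 5) = (2/7)(5/7)(2/7)(5/7) = 0.041649; P(data | r = 6) = (1/7)(6/7)(1/7)(6/7) = 0.014994.
Multiplying each by its prior: 1/6 · 0.014994 = 0.002499, 1/9 · 0.041649 = 0.0046277, 2/9 · 0.059975 = 0.013328, 1/6 · 0.059975 = 0.0099958, 1/6 · 0.041649 = 0.0069416, 1/6 · 0.014994 = 0.002499; with total 0.039891.
Therefore the posterior P(r = 1 | data) = (0.002499) / (0.039891) = 0.062645.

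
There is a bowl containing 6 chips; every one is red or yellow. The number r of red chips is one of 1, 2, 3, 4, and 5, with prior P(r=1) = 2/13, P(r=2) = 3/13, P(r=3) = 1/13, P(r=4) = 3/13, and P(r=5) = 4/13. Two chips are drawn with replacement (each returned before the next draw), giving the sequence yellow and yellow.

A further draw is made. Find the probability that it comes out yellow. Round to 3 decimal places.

Compute the likelihood of the observed sequence for each case: P(data | r = 1) = (5/6)(5/6) = 25/36; P(data | r = 2) = (4/6)(4/6) = 4/9; P(data | r = 3) = (3/6)(3/6) = 1/4; P(data | r = 4) = (2/6)(2/6) = 1/9; P(data | r = 5) = (1/6)(1/6) = 1/36.
Weighting by the prior gives 2/13 · 25/36 = 25/234, 3/13 · 4/9 = 4/39, 1/13 · 1/4 = 1/52, 3/13 · 1/9 = 1/39, 4/13 · 1/36 = 1/117; with total 41/156.
Normalising, the posterior is P(r = 1 | data) = 50/123, P(r = 2 | data) = 16/41, P(r = 3 | data) = 3/41, P(r = 4 | data) = 4/41, P(r = 5 | data) = 4/123.
So P(yellow next | data) = Σ P(yellow next | H) P(H | data) = (5/6)(50/123) + (2/3)(16/41) + (1/2)(3/41) + (1/3)(4/41) + (1/6)(4/123) = 497/738.

0.673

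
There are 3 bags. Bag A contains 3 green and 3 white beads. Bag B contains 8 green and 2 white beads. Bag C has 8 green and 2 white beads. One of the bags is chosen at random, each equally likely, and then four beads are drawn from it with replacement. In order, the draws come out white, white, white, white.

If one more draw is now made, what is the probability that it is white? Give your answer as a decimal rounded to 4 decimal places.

The likelihood of the observed sequence under each hypothesis: P(data | bag A) = (3/6)(3/6)(3/6)(3/6) = 0.0625; P(data | bag B) = (2/10)(2/10)(2/10)(2/10) = 0.0016; P(data | bag C) = (2/10)(2/10)(2/10)(2/10) = 0.0016.
The prior-weighted likelihoods are 1/3 · 0.0625 = 0.020833, 1/3 · 0.0016 = 0.00053333, 1/3 · 0.0016 = 0.00053333; these sum to 0.0219.
Dividing through by the total gives posterior P(bag A | data) = 0.95129, P(bag B | data) = 0.024353, P(bag C | data) = 0.024353.
Averaging over the posterior, P(white next | data) = (1/2)(0.95129) + (1/5)(0.024353) + (1/5)(0.024353) = 0.48539.

0.4854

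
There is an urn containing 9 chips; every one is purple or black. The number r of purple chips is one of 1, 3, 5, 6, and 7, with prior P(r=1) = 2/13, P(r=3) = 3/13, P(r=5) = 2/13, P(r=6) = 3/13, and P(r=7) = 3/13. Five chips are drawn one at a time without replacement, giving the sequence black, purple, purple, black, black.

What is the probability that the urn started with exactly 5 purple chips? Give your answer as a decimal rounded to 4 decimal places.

0.2623

The likelihood of the observed sequence under each hypothesis: P(data | r = 1) = (8/9)(1/8)(0/7) = 0; P(data | r = 3) = (6/9)(3/8)(2/7)(5/6)(4/5) = 0.047619; P(data | r = 5) = (4/9)(5/8)(4/7)(3/6)(2/5) = 0.031746; P(data | r = 6) = (3/9)(6/8)(5/7)(2/6)(1/5) = 0.011905; P(data | r = 7) = (2/9)(7/8)(6/7)(1/6)(0/5) = 0.
Weighting by the prior gives 2/13 · 0 = 0, 3/13 · 0.047619 = 0.010989, 2/13 · 0.031746 = 0.004884, 3/13 · 0.011905 = 0.0027473, 3/13 · 0 = 0; these sum to 0.01862.
Hence P(r = 5 | data) = (0.004884) / (0.01862) = 0.2623.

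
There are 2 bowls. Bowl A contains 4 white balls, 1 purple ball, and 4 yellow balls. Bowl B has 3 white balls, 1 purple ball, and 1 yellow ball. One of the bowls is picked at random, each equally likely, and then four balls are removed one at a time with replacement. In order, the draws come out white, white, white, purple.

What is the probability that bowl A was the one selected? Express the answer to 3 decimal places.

0.184

Compute the likelihood of the observed sequence for each case: P(data | bowl A) = (4/9)(4/9)(4/9)(1/9) = 0.0097546; P(data | bowl B) = (3/5)(3/5)(3/5)(1/5) = 0.0432.
Weighting by the prior gives 1/2 · 0.0097546 = 0.0048773, 1/2 · 0.0432 = 0.0216; with total 0.026477.
By Bayes' rule, P(bowl A | data) = (0.0048773) / (0.026477) = 0.18421.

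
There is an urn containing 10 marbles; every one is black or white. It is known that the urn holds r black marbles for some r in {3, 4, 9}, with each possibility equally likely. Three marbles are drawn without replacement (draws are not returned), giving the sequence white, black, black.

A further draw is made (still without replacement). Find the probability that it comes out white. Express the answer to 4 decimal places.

0.4700

Under each hypothesis, the probability of the observed sequence is: P(data | r = 3) = (7/10)(3/9)(2/8) = 7/120; P(data | r = 4) = (6/10)(4/9)(3/8) = 1/10; P(data | r = 9) = (1/10)(9/9)(8/8) = 1/10.
Multiplying each by its prior: 1/3 · 7/120 = 7/360, 1/3 · 1/10 = 1/30, 1/3 · 1/10 = 1/30; these sum to 31/360.
Normalising, the posterior is P(r = 3 | data) = 7/31, P(r = 4 | data) = 12/31, P(r = 9 | data) = 12/31.
Averaging over the posterior, P(white next | data) = (6/7)(7/31) + (5/7)(12/31) + (0)(12/31) = 102/217.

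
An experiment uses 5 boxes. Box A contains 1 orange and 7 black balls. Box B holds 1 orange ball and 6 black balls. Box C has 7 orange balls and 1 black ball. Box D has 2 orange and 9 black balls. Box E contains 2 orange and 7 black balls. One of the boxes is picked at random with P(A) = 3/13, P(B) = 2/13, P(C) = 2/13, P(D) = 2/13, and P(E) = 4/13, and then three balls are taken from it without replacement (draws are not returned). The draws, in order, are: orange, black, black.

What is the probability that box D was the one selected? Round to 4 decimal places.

0.1798

The likelihood of the observed sequence under each hypothesis: P(data | box A) = (1/8)(7/7)(6/6) = 0.125; P(data | box B) = (1/7)(6/6)(5/5) = 0.14286; P(data | box C) = (7/8)(1/7)(0/6) = 0; P(data | box D) = (2/11)(9/10)(8/9) = 0.14545; P(data | box E) = (2/9)(7/8)(6/7) = 0.16667.
Multiplying each by its prior: 3/13 · 0.125 = 0.028846, 2/13 · 0.14286 = 0.021978, 2/13 · 0 = 0, 2/13 · 0.14545 = 0.022378, 4/13 · 0.16667 = 0.051282; with total 0.12448.
So P(box D | data) = (0.022378) / (0.12448) = 0.17976.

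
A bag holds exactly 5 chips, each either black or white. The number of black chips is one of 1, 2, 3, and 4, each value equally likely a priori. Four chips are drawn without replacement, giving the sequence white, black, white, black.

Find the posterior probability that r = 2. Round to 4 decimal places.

0.5000

Under each hypothesis, the probability of the observed sequence is: P(data | r = 1) = (4/5)(1/4)(3/3)(0/2) = 0; P(data | r = 2) = (3/5)(2/4)(2/3)(1/2) = 1/10; P(data | r = 3) = (2/5)(3/4)(1/3)(2/2) = 1/10; P(data | r = 4) = (1/5)(4/4)(0/3) = 0.
Weighting by the prior gives 1/4 · 0 = 0, 1/4 · 1/10 = 1/40, 1/4 · 1/10 = 1/40, 1/4 · 0 = 0; summing to 1/20.
So P(r = 2 | data) = (1/40) / (1/20) = 1/2.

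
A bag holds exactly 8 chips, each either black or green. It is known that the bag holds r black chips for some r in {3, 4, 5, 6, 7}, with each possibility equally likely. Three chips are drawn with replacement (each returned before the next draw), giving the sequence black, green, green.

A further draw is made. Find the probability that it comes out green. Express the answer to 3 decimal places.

The likelihood of the observed sequence under each hypothesis: P(data | r = 3) = (3/8)(5/8)(5/8) = 0.14648; P(data | r = 4) = (4/8)(4/8)(4/8) = 0.125; P(data | r = 5) = (5/8)(3/8)(3/8) = 0.087891; P(data | r = 6) = (6/8)(2/8)(2/8) = 0.046875; P(data | r = 7) = (7/8)(1/8)(1/8) = 0.013672.
Weighting by the prior gives 1/5 · 0.14648 = 0.029297, 1/5 · 0.125 = 0.025, 1/5 · 0.087891 = 0.017578, 1/5 · 0.046875 = 0.009375, 1/5 · 0.013672 = 0.0027344; with total 0.083984.
Normalising, the posterior is P(r = 3 | data) = 0.34884, P(r = 4 | data) = 0.29767, P(r = 5 | data) = 0.2093, P(r = 6 | data) = 0.11163, P(r = 7 | data) = 0.032558.
Averaging over the posterior, P(green next | data) = (5/8)(0.34884) + (1/2)(0.29767) + (3/8)(0.2093) + (1/4)(0.11163) + (1/8)(0.032558) = 0.47733.

0.477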